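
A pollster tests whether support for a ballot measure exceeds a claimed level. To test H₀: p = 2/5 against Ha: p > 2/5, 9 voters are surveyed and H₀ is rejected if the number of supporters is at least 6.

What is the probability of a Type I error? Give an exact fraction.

194048/1953125

Under H₀, S ~ Binomial(9, 2/5), and α = P(S ≥ 6).
Summing C(9,j)(2/5)^j(3/5)^{9−j} for j = 6,…,9 gives 194048/1953125.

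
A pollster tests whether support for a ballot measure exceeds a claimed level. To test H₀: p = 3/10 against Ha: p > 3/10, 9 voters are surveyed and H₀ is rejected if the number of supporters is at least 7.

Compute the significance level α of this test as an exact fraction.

2145447/500000000

The Type I error probability is α = P(Y ≥ 7) computed under H₀, where Y ~ Binomial(9, 3/10).
P(Y ≥ 7) = Σ_{j=7}^{9} C(9,j)·(3/10)^j·(7/10)^{9-j} = 2145447/500000000.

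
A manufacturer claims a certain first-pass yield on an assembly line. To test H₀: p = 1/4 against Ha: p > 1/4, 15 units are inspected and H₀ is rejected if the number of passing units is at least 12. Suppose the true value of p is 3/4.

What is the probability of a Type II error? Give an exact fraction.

β = P(fail to reject H₀ | Ha true) = P(S ≤ 11 | p = 3/4), S ~ Binomial(15, 3/4).
Summing C(15,j)·(3/4)^j·(1/4)^{15-j} for j = 0..11 gives 144609703/268435456.

144609703/268435456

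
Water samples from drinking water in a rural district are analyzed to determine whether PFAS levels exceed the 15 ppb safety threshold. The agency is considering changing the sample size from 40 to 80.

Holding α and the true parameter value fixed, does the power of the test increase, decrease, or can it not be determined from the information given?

More data shrinks sampling variability; the test statistic under Ha concentrates further from the null value, making rejection more likely.
Since power = 1 − β and β decreases, power increases.

It increases.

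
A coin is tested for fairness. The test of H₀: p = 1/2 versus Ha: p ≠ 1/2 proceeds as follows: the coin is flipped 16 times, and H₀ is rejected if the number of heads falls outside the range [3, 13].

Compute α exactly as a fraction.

137/32768

α = P(S ≤ 2 or S ≥ 14 | p = 1/2), S ~ Binomial(16, 1/2).
The two tails are symmetric, so α = 2·(1 + 16 + 120)/2^16 = 274/65536 = 137/32768.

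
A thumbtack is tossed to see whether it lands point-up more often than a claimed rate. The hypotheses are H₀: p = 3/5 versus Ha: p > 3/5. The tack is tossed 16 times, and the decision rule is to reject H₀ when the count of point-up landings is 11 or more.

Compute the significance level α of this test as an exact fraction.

50177064897/152587890625

α = P(reject H₀ | H₀ true) = P(S ≥ 11 | p = 3/5), with S ~ Binomial(16, 3/5).
P(S ≥ 11) = Σ_{j=11}^{16} C(16,j)·(3/5)^j·(2/5)^{16-j} = 50177064897/152587890625.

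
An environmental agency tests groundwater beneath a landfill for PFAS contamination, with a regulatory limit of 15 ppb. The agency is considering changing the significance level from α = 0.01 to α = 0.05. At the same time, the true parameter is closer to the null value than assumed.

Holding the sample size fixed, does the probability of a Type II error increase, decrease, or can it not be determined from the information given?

The first change alone would make β decrease; the second alone would make β increase. Which effect dominates depends on the magnitudes, which are not given.

Cannot be determined from the information given.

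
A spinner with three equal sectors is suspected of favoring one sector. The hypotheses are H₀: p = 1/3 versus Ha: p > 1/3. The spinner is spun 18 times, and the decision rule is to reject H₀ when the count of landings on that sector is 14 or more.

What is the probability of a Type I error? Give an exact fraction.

56137/387420489

Under H₀, K ~ Binomial(18, 1/3), and α = P(K ≥ 14).
Summing C(18,j)(1/3)^j(2/3)^{18−j} for j = 14,…,18 gives 56137/387420489.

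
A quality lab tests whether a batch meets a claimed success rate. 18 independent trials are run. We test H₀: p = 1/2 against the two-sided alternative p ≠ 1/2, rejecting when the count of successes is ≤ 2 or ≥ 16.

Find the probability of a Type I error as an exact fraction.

43/32768

Under H₀, S ~ Binomial(18, 1/2); α is the probability of landing in either tail, P(S ≤ 2) + P(S ≥ 16).
The two tails are symmetric, so α = 2·(1 + 18 + 153)/2^18 = 344/262144 = 43/32768.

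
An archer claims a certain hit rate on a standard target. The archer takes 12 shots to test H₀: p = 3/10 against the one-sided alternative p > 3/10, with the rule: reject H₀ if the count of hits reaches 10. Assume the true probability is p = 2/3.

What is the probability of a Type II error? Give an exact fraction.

435185/531441

Under the alternative p = 2/3, S ~ Binomial(12, 2/3); β is the probability the test does not reject, P(S < 10).
Equivalently, β = 1 − P(S ≥ 10) = 435185/531441.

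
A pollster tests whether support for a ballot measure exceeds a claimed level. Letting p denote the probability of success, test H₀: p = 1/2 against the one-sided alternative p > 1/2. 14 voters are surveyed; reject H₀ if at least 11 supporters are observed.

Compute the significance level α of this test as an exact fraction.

Under H₀, S ~ Binomial(14, 1/2), and α = P(S ≥ 11).
That's C(14,11) + C(14,12) + C(14,13) + C(14,14) over 2^14, i.e. (364 + 91 + 14 + 1)/16384 = 470/16384 = 235/8192.

235/8192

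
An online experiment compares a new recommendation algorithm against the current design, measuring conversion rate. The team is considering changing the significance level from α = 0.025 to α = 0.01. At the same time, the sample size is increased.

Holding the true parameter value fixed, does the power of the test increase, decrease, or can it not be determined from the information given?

Cannot be determined from the information given.

The first change alone would make β increase; the second alone would make β decrease. Which effect dominates depends on the magnitudes, which are not given.
Since power = 1 − β, the effect on power is likewise indeterminate.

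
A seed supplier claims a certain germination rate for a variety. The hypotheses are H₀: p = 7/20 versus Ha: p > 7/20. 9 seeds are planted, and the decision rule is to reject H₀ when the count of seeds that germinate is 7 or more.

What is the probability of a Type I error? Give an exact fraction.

The Type I error probability is α = P(Y ≥ 7) computed under H₀, where Y ~ Binomial(9, 7/20).
Adding the binomial terms for j = 7 through 9 with p = 7/20 yields 715658867/64000000000.

715658867/64000000000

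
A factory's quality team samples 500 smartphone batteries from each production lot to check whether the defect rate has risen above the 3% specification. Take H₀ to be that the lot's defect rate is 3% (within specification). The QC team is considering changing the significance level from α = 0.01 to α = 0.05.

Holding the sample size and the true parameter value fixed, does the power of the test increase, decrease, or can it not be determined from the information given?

Relaxing α lowers the evidence threshold; under Ha, outcomes that previously fell short now trigger rejection.
Since power = 1 − β and β decreases, power increases.

It increases.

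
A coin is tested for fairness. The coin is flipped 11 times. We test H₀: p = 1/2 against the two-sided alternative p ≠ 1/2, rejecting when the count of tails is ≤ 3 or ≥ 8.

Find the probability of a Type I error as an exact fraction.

29/128

α = P(X ≤ 3 or X ≥ 8 | p = 1/2), X ~ Binomial(11, 1/2).
By symmetry, α = 2·P(X ≤ 3) = 2·(1 + 11 + 55 + 165)/2048 = 464/2048 = 29/128.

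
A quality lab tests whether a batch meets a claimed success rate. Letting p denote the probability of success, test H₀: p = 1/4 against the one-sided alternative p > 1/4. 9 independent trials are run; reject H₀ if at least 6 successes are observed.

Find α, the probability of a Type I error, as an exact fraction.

α = P(reject H₀ | H₀ true) = P(Y ≥ 6 | p = 1/4), with Y ~ Binomial(9, 1/4).
P(Y ≥ 6) = Σ_{j=6}^{9} C(9,j)·(1/4)^j·(3/4)^{9-j} = 655/65536.

655/65536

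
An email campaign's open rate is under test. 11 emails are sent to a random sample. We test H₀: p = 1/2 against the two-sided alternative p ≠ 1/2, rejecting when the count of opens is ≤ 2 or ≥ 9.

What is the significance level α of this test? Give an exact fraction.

α = P(Y ≤ 2 or Y ≥ 9 | p = 1/2), Y ~ Binomial(11, 1/2).
The two tails are symmetric, so α = 2·(1 + 11 + 55)/2^11 = 134/2048 = 67/1024.

67/1024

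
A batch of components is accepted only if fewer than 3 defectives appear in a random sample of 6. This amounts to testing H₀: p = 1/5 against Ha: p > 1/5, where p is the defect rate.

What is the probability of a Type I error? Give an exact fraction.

309/3125

The significance level is the probability, assuming p = 1/5, of seeing 3 or more defectives in 6 draws.
Via the complement, α = 1 − Σ_{j=0}^{2} C(6,j)(1/5)^j(4/5)^{6-j} = 309/3125.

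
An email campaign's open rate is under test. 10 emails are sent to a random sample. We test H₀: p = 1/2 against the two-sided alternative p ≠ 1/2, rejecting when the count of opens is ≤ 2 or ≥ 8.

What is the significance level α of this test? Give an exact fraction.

7/64

Under H₀, S ~ Binomial(10, 1/2); α is the probability of landing in either tail, P(S ≤ 2) + P(S ≥ 8).
By symmetry, α = 2·P(S ≤ 2) = 2·(1 + 10 + 45)/1024 = 112/1024 = 7/64.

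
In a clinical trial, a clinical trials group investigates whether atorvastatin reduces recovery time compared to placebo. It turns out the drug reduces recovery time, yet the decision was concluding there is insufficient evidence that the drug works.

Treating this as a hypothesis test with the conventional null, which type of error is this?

The null hypothesis here is that the drug has no effect on recovery time.
'Concluding there is insufficient evidence that the drug works' corresponds to failing to reject H₀.
H₀ was not rejected but H₀ is false — a Type II error (false negative).

Type II error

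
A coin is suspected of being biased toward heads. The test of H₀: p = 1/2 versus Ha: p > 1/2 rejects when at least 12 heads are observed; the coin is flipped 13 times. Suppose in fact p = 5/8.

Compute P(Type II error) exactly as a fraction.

A Type II error is failing to reject when Ha holds: with p = 5/8, β = P(K ≤ 11).
Summing C(13,j)·(5/8)^j·(3/8)^{13-j} for j = 0..11 gives 134753406597/137438953472.

134753406597/137438953472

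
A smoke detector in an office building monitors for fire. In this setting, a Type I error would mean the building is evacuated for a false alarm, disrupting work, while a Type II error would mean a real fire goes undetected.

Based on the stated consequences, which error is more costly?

The Type II consequence (a real fire goes undetected) is more severe than the Type I consequence (the building is evacuated for a false alarm, disrupting work).

Type II error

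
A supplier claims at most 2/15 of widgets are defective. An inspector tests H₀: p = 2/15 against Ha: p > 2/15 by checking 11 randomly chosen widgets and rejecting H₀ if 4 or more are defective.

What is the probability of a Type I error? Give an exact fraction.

27663615392/576650390625

The significance level is the probability, assuming p = 2/15, of seeing 4 or more defectives in 11 draws.
Via the complement, α = 1 − Σ_{j=0}^{3} C(11,j)(2/15)^j(13/15)^{11-j} = 27663615392/576650390625.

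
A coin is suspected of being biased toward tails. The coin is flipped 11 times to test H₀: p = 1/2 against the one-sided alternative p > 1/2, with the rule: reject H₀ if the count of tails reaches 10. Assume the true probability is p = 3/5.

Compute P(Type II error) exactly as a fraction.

A Type II error is failing to reject when Ha holds: with p = 3/5, β = P(X ≤ 9).
Summing C(11,j)·(3/5)^j·(2/5)^{11-j} for j = 0..9 gives 1894076/1953125.

1894076/1953125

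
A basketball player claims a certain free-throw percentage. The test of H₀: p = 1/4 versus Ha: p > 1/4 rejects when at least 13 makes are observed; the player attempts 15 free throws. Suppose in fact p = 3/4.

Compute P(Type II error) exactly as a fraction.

β = P(fail to reject H₀ | Ha true) = P(K ≤ 12 | p = 3/4), K ~ Binomial(15, 3/4).
Equivalently, β = 1 − P(K ≥ 13) = 820244467/1073741824.

820244467/1073741824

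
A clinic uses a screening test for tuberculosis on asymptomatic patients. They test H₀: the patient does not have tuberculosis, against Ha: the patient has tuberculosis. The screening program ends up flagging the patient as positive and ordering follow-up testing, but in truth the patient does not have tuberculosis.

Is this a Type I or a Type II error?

Type I error

'Flagging the patient as positive and ordering follow-up testing' corresponds to rejecting H₀.
H₀ was rejected but H₀ is true — a Type I error (false positive).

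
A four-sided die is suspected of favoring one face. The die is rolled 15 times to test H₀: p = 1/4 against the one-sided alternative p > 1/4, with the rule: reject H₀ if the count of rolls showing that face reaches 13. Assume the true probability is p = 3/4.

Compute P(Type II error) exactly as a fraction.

820244467/1073741824

A Type II error is failing to reject when Ha holds: with p = 3/4, β = P(S ≤ 12).
Summing C(15,j)·(3/4)^j·(1/4)^{15-j} for j = 0..12 gives 820244467/1073741824.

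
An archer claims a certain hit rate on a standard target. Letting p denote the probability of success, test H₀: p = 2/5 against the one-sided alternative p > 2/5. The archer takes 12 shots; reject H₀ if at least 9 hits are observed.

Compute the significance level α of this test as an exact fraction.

α = P(reject H₀ | H₀ true) = P(S ≥ 9 | p = 2/5), with S ~ Binomial(12, 2/5).
Summing C(12,j)(2/5)^j(3/5)^{12−j} for j = 9,…,12 gives 745472/48828125.

745472/48828125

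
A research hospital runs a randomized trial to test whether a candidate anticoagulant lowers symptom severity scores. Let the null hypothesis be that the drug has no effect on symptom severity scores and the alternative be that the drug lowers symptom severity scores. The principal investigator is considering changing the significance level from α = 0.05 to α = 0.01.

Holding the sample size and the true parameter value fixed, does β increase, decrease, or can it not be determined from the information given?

A smaller α moves the rejection region further into the tail. With the alternative true, more outcomes now fall outside the rejection region, so failing to reject becomes more likely.

It increases.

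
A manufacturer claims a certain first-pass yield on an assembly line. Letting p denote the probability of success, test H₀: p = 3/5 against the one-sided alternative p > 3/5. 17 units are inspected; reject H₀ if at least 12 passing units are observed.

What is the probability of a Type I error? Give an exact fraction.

The Type I error probability is α = P(S ≥ 12) computed under H₀, where S ~ Binomial(17, 3/5).
Adding the binomial terms for j = 12 through 17 with p = 3/5 yields 201363526341/762939453125.

201363526341/762939453125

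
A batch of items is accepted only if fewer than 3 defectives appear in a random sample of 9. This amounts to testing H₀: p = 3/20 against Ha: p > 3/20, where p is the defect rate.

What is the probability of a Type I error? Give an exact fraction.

The significance level is the probability, assuming p = 3/20, of seeing 3 or more defectives in 9 draws.
α = 1 − P(X ≤ 2) = 1 − 27492691091/32000000000 = 4507308909/32000000000.

4507308909/32000000000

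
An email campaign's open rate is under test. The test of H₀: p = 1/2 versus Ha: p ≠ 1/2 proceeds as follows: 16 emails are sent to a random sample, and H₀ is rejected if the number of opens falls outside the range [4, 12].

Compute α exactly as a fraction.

Under H₀, X ~ Binomial(16, 1/2); α is the probability of landing in either tail, P(X ≤ 3) + P(X ≥ 13).
Each tail has probability (1 + 16 + 120 + 560)/65536; doubling gives α = 1394/65536 = 697/32768.

697/32768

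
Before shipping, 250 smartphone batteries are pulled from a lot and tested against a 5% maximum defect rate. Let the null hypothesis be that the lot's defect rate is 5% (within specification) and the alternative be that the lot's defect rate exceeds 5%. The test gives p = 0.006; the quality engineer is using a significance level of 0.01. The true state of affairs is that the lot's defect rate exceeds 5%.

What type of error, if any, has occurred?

No error (correct decision).

Since p = 0.006 < α = 0.01, H₀ is rejected.
H₀ is false (actually the lot's defect rate exceeds 5%).
The decision matches the true state — no error.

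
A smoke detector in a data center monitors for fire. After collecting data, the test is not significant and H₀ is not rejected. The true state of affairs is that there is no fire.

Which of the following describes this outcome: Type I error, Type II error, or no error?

No error — this is a correct decision.

The conventional null hypothesis here is that there is no fire.
The test retained a true H₀ — the decision matches the true state.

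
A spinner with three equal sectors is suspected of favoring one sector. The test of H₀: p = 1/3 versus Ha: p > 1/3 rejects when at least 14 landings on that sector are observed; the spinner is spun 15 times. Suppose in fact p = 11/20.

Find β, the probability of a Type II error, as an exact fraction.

16356278262148423407/16384000000000000000

β = P(fail to reject H₀ | Ha true) = P(S ≤ 13 | p = 11/20), S ~ Binomial(15, 11/20).
Summing C(15,j)·(11/20)^j·(9/20)^{15-j} for j = 0..13 gives 16356278262148423407/16384000000000000000.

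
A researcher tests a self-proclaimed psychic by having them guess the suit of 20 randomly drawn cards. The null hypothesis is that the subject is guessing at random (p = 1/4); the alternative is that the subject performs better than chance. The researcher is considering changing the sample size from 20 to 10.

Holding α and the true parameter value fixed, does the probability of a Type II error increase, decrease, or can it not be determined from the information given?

It increases.

With less data the test statistic is noisier; under Ha, more outcomes land inside the acceptance region.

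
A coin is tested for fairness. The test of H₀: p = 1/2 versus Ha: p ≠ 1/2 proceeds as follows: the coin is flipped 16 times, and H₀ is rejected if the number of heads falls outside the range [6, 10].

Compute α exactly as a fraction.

6885/32768

Under H₀, S ~ Binomial(16, 1/2); α is the probability of landing in either tail, P(S ≤ 5) + P(S ≥ 11).
The two tails are symmetric, so α = 2·(1 + 16 + 120 + 560 + 1820 + 4368)/2^16 = 13770/65536 = 6885/32768.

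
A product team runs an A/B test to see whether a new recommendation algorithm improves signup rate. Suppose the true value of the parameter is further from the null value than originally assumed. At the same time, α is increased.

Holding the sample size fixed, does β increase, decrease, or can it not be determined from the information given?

A bigger departure from H₀ is easier for the test to detect, so it fails to reject less often. Relaxing α lowers the evidence threshold; under Ha, outcomes that previously fell short now trigger rejection. Both changes push β in the same direction.

It decreases.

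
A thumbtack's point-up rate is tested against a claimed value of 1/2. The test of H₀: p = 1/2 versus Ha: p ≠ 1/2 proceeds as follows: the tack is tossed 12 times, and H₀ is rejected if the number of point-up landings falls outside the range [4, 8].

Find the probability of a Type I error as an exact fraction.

α = P(X ≤ 3 or X ≥ 9 | p = 1/2), X ~ Binomial(12, 1/2).
The two tails are symmetric, so α = 2·(1 + 12 + 66 + 220)/2^12 = 598/4096 = 299/2048.

299/2048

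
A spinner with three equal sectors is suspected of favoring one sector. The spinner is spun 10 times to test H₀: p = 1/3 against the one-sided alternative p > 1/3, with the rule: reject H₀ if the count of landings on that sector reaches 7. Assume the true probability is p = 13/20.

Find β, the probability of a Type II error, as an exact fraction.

1244602838129/2560000000000

Under the alternative p = 13/20, S ~ Binomial(10, 13/20); β is the probability the test does not reject, P(S < 7).
Adding the binomial probabilities P(S=0)+…+P(S=6) at p = 13/20 gives 1244602838129/2560000000000.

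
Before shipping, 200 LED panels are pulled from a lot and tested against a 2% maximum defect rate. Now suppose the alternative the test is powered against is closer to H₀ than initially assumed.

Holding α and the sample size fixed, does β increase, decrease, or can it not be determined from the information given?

It increases.

A smaller true effect puts the Ha sampling distribution closer to H₀, so more of it falls in the non-rejection region.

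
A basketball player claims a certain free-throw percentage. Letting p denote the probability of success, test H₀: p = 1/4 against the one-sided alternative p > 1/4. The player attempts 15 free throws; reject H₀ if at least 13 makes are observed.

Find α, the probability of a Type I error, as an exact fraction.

Under H₀, S ~ Binomial(15, 1/4), and α = P(S ≥ 13).
P(S ≥ 13) = Σ_{j=13}^{15} C(15,j)·(1/4)^j·(3/4)^{15-j} = 991/1073741824.

991/1073741824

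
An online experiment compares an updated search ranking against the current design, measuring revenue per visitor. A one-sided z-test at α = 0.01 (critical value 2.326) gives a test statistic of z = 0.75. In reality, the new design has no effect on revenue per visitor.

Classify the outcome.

No error — this is a correct decision.

The conventional null hypothesis is that the new design has no effect on revenue per visitor.
Since z = 0.75 ≤ z* = 2.326, H₀ is not rejected.
H₀ is true (actually the new design has no effect on revenue per visitor).
The decision matches the true state — no error.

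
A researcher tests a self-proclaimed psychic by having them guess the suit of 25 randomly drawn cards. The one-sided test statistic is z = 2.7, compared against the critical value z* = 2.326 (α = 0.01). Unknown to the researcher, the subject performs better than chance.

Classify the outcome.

Neither — the decision is correct.

The conventional null hypothesis is that the subject is guessing at random (p = 1/4).
Since z = 2.7 > z* = 2.326, H₀ is rejected.
H₀ is false (actually the subject performs better than chance).
The decision matches the true state — no error.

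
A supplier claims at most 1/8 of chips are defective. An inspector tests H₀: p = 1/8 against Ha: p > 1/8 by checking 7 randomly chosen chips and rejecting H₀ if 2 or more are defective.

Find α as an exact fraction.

Under H₀, S ~ Binomial(7, 1/8); the Type I error rate is P(S ≥ 2).
Computing the lower-tail complement: 1 − 823543/1048576 = 225033/1048576.

225033/1048576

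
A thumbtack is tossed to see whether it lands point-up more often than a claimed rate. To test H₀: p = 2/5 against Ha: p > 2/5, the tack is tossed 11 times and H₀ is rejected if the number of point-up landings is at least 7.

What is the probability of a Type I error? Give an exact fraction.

194048/1953125

α = P(reject H₀ | H₀ true) = P(Y ≥ 7 | p = 2/5), with Y ~ Binomial(11, 2/5).
P(Y ≥ 7) = Σ_{j=7}^{11} C(11,j)·(2/5)^j·(3/5)^{11-j} = 194048/1953125.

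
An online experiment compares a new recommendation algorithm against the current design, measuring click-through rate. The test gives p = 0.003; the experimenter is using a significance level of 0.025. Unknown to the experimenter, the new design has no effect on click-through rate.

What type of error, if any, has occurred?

Type I error

The conventional null hypothesis is that the new design has no effect on click-through rate.
Since p = 0.003 < α = 0.025, H₀ is rejected.
H₀ is true (actually the new design has no effect on click-through rate).
Rejecting a true H₀ is a Type I error.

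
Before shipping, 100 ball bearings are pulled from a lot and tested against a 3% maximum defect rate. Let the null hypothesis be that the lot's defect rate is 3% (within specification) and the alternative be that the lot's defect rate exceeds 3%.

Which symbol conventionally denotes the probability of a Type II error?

β

P(Type II error) = P(fail to reject H₀ | H₀ false) = β.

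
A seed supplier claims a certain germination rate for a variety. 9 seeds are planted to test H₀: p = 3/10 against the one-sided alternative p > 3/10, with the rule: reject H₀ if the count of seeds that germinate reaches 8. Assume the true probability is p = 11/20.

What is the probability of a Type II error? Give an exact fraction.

β = P(fail to reject H₀ | Ha true) = P(X ≤ 7 | p = 11/20), X ~ Binomial(9, 11/20).
Summing C(9,j)·(11/20)^j·(9/20)^{9-j} for j = 0..7 gives 123069745737/128000000000.

123069745737/128000000000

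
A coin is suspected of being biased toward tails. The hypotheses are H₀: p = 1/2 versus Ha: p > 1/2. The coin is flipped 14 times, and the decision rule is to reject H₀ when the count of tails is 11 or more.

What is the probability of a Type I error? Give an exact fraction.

α = P(reject H₀ | H₀ true) = P(X ≥ 11 | p = 1/2), with X ~ Binomial(14, 1/2).
P(X ≥ 11) = [C(14,11) + C(14,12) + C(14,13) + C(14,14)] / 2^14 = (364 + 91 + 14 + 1) / 16384 = 470/16384 = 235/8192.

235/8192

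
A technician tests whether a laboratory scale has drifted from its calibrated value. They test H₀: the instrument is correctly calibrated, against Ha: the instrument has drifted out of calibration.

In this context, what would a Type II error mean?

A Type II error would mean concluding that the instrument is correctly calibrated (or at least failing to establish that the instrument has drifted out of calibration) when in fact the instrument has drifted out of calibration.

A Type II error is failing to reject H₀ when H₀ is false.
Here that means leaving the instrument in service when actually the instrument has drifted out of calibration.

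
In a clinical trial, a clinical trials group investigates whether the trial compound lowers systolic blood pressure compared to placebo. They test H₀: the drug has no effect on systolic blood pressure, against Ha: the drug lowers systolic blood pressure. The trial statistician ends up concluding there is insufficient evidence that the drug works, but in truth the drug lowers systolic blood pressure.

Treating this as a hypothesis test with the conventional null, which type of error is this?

'Concluding there is insufficient evidence that the drug works' corresponds to failing to reject H₀.
H₀ was not rejected but H₀ is false — a Type II error (false negative).

Type II error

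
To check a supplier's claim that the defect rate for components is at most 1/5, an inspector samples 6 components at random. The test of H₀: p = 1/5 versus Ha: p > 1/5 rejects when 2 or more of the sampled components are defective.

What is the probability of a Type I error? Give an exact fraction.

1077/3125

α = P(reject H₀ | H₀ true) = P(S ≥ 2 | p = 1/5), S ~ Binomial(6, 1/5).
Computing the lower-tail complement: 1 − 2048/3125 = 1077/3125.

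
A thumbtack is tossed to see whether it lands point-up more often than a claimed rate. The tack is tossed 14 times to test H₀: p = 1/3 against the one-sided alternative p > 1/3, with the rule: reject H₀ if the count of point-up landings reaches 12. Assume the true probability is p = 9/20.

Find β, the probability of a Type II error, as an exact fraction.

817437922121895041/819200000000000000

Under the alternative p = 9/20, S ~ Binomial(14, 9/20); β is the probability the test does not reject, P(S < 12).
Adding the binomial probabilities P(S=0)+…+P(S=11) at p = 9/20 gives 817437922121895041/819200000000000000.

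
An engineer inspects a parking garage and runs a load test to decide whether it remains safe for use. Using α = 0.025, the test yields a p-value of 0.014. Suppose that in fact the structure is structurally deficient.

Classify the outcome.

The conventional null hypothesis is that the structure meets the required load capacity (safe).
Since p = 0.014 < α = 0.025, H₀ is rejected.
H₀ is false (actually the structure is structurally deficient).
The decision matches the true state — no error.

No error — this is a correct decision.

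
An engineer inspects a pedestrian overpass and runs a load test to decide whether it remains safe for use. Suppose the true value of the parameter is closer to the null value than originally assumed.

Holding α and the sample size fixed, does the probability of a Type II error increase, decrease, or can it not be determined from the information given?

It increases.

When the true parameter is near the null value, the test has a harder time distinguishing Ha from H₀.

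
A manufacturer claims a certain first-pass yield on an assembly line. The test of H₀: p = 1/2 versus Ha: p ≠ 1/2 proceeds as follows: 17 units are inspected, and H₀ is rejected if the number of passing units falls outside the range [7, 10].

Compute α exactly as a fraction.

10889/32768

α = P(Y ≤ 6 or Y ≥ 11 | p = 1/2), Y ~ Binomial(17, 1/2).
By symmetry, α = 2·P(Y ≤ 6) = 2·(1 + 17 + 136 + 680 + 2380 + 6188 + 12376)/131072 = 43556/131072 = 10889/32768.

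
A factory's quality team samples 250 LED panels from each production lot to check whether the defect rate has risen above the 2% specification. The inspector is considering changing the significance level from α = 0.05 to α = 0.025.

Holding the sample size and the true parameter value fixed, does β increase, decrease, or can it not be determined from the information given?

Lowering α raises the bar for rejection; under Ha, the test now fails to reject on outcomes it previously would have rejected.

It increases.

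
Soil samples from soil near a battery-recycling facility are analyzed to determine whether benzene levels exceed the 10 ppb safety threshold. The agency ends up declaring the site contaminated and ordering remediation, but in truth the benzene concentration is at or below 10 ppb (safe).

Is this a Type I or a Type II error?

The null hypothesis here is that the benzene concentration is at or below 10 ppb (safe).
'Declaring the site contaminated and ordering remediation' corresponds to rejecting H₀.
H₀ was rejected but H₀ is true — a Type I error (false positive).

Type I error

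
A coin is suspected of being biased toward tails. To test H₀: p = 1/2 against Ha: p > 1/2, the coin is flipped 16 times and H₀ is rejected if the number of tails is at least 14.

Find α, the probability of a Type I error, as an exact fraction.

α = P(reject H₀ | H₀ true) = P(X ≥ 14 | p = 1/2), with X ~ Binomial(16, 1/2).
Summing the upper tail: (120 + 16 + 1) / 2^16 = 137/65536.

137/65536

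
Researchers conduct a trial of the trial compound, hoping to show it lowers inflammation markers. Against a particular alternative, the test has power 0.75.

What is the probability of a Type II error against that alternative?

0.25

Power = 1 − β, so β = 1 − 0.75 = 0.25.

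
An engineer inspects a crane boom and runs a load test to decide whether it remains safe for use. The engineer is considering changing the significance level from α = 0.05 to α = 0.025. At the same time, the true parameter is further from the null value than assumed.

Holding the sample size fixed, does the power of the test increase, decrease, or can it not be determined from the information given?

Cannot be determined from the information given.

The first change alone would make β increase; the second alone would make β decrease. Which effect dominates depends on the magnitudes, which are not given.
Since power = 1 − β, the effect on power is likewise indeterminate.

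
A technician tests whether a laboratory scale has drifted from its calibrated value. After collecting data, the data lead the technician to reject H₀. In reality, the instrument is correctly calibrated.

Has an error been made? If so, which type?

Type I error

The conventional null hypothesis here is that the instrument is correctly calibrated.
H₀ was rejected, but H₀ is actually true.
Rejecting a true null hypothesis is a Type I error (false positive).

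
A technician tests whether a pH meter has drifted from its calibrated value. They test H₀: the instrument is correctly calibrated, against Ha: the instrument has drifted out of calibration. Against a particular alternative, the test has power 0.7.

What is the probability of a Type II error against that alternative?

Power = 1 − β, so β = 1 − 0.7 = 0.3.

0.3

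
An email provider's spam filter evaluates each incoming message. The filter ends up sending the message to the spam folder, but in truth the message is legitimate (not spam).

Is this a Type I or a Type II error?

Type I error

The null hypothesis here is that the message is legitimate (not spam).
'Sending the message to the spam folder' corresponds to rejecting H₀.
H₀ was rejected but H₀ is true — a Type I error (false positive).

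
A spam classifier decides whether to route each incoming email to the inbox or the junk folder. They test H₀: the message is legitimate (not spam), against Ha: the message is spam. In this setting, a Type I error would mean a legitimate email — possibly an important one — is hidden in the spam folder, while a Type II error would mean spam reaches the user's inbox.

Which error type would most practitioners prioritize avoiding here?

The Type I consequence (a legitimate email — possibly an important one — is hidden in the spam folder) is more severe than the Type II consequence (spam reaches the user's inbox).

Type I error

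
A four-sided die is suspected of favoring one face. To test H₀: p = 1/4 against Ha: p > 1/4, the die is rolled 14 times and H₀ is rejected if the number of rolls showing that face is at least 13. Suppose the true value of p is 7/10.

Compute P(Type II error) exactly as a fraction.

Under the alternative p = 7/10, X ~ Binomial(14, 7/10); β is the probability the test does not reject, P(X < 13).
Adding the binomial probabilities P(X=0)+…+P(X=12) at p = 7/10 gives 95252438490057/100000000000000.

95252438490057/100000000000000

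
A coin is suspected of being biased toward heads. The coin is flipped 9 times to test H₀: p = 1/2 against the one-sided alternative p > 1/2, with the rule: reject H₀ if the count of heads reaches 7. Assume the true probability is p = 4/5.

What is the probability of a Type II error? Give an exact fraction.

511333/1953125

β = P(fail to reject H₀ | Ha true) = P(S ≤ 6 | p = 4/5), S ~ Binomial(9, 4/5).
Summing C(9,j)·(4/5)^j·(1/5)^{9-j} for j = 0..6 gives 511333/1953125.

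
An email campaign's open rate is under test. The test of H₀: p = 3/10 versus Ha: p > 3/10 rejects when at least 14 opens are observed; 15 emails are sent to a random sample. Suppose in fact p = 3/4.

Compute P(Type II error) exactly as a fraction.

493824191/536870912

A Type II error is failing to reject when Ha holds: with p = 3/4, β = P(K ≤ 13).
Summing C(15,j)·(3/4)^j·(1/4)^{15-j} for j = 0..13 gives 493824191/536870912.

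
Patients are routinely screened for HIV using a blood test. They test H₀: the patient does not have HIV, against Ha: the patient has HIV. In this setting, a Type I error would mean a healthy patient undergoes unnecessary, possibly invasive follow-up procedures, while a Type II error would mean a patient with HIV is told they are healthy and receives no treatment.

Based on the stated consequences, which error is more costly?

Type II error

The Type II consequence (a patient with HIV is told they are healthy and receives no treatment) is more severe than the Type I consequence (a healthy patient undergoes unnecessary, possibly invasive follow-up procedures).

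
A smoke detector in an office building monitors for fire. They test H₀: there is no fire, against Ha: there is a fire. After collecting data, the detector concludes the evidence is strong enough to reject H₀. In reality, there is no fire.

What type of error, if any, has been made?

Type I error

H₀ was rejected, but H₀ is actually true.
Rejecting a true null hypothesis is a Type I error (false positive).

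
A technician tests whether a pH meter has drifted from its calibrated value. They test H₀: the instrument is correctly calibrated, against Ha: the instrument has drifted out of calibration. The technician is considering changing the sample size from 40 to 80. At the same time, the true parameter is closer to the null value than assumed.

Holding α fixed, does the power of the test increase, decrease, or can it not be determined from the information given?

Cannot be determined from the information given.

The first change alone would make β decrease; the second alone would make β increase. Which effect dominates depends on the magnitudes, which are not given.
Since power = 1 − β, the effect on power is likewise indeterminate.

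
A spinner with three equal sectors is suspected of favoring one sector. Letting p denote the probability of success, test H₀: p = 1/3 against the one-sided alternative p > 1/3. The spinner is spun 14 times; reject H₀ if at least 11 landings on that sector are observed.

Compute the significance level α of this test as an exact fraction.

3305/4782969

The Type I error probability is α = P(S ≥ 11) computed under H₀, where S ~ Binomial(14, 1/3).
Adding the binomial terms for j = 11 through 14 with p = 1/3 yields 3305/4782969.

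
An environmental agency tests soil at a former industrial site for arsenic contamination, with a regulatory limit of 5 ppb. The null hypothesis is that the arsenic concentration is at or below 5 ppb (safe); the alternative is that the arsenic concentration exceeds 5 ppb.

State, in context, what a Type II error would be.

A Type II error would mean concluding that the arsenic concentration is at or below 5 ppb (safe) (or at least failing to establish that the arsenic concentration exceeds 5 ppb) when in fact the arsenic concentration exceeds 5 ppb.

A Type II error is failing to reject H₀ when H₀ is false.
Here that means certifying the site as safe when actually the arsenic concentration exceeds 5 ppb.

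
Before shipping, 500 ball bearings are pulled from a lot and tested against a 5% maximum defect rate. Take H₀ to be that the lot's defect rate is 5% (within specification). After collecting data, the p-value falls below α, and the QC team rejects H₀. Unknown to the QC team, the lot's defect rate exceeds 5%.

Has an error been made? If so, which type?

No error (correct decision).

The test rejected a false H₀ — the decision matches the true state.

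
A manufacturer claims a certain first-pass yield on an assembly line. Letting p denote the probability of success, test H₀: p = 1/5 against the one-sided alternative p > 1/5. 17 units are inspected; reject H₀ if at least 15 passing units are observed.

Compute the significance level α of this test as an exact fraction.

α = P(reject H₀ | H₀ true) = P(S ≥ 15 | p = 1/5), with S ~ Binomial(17, 1/5).
Summing C(17,j)(1/5)^j(4/5)^{17−j} for j = 15,…,17 gives 449/152587890625.

449/152587890625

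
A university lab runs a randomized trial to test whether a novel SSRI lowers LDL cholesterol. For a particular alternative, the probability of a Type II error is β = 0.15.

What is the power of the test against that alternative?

0.85

Power = 1 − β = 1 − 0.15 = 0.85.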